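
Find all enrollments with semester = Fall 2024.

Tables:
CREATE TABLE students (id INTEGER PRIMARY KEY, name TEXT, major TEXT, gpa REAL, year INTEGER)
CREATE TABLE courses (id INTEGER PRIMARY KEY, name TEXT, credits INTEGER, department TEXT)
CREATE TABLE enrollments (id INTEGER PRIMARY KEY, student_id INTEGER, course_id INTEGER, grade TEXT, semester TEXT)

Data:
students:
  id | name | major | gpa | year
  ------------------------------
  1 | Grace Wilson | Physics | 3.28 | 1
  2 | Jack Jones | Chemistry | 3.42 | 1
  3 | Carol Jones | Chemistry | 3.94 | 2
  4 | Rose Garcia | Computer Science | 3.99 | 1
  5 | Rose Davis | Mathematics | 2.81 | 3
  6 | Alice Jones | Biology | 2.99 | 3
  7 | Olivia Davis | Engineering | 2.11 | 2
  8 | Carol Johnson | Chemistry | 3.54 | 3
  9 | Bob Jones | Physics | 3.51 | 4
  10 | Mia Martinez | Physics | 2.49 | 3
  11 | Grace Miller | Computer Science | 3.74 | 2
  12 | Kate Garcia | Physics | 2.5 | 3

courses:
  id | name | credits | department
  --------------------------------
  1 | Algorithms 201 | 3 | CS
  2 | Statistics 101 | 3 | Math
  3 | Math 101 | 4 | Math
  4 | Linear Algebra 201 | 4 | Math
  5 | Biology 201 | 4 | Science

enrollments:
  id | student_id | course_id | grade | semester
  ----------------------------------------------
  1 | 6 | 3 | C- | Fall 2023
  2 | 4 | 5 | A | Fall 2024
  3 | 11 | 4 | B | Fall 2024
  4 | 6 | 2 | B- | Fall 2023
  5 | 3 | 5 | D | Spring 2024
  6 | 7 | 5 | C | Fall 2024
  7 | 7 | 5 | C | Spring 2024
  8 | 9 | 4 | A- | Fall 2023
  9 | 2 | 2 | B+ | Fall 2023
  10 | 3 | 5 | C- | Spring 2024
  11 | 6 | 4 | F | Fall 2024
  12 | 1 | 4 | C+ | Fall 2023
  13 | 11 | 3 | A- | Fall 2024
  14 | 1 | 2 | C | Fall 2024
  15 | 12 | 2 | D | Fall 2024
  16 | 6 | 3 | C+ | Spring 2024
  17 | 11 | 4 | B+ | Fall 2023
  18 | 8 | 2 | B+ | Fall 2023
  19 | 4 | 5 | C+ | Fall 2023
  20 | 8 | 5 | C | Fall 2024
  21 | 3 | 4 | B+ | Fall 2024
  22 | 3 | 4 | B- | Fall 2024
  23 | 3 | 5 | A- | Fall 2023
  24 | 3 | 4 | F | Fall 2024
SELECT id, semester FROM enrollments WHERE semester = 'Fall 2024'

Execution result:
id | semester
2 | Fall 2024
3 | Fall 2024
6 | Fall 2024
11 | Fall 2024
13 | Fall 2024
14 | Fall 2024
15 | Fall 2024
20 | Fall 2024
21 | Fall 2024
22 | Fall 2024
24 | Fall 2024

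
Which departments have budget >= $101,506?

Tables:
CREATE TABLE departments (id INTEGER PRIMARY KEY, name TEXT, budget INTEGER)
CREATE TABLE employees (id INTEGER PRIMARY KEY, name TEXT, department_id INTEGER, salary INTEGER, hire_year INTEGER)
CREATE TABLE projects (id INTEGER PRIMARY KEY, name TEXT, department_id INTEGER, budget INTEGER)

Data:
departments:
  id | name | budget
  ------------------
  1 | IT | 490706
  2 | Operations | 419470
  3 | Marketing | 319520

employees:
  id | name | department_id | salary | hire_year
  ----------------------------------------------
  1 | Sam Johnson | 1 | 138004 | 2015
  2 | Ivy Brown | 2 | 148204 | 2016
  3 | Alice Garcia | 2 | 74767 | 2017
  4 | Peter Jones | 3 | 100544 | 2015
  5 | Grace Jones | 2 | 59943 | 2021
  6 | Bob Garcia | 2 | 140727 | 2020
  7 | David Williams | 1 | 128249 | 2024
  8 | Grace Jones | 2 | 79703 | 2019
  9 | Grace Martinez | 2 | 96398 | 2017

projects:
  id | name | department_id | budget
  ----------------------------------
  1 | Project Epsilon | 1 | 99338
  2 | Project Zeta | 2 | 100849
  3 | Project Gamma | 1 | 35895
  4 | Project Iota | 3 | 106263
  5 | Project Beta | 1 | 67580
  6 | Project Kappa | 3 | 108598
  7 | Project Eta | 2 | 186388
SELECT name, budget FROM departments WHERE budget >= 101506

Execution result:
name | budget
IT | 490706
Operations | 419470
Marketing | 319520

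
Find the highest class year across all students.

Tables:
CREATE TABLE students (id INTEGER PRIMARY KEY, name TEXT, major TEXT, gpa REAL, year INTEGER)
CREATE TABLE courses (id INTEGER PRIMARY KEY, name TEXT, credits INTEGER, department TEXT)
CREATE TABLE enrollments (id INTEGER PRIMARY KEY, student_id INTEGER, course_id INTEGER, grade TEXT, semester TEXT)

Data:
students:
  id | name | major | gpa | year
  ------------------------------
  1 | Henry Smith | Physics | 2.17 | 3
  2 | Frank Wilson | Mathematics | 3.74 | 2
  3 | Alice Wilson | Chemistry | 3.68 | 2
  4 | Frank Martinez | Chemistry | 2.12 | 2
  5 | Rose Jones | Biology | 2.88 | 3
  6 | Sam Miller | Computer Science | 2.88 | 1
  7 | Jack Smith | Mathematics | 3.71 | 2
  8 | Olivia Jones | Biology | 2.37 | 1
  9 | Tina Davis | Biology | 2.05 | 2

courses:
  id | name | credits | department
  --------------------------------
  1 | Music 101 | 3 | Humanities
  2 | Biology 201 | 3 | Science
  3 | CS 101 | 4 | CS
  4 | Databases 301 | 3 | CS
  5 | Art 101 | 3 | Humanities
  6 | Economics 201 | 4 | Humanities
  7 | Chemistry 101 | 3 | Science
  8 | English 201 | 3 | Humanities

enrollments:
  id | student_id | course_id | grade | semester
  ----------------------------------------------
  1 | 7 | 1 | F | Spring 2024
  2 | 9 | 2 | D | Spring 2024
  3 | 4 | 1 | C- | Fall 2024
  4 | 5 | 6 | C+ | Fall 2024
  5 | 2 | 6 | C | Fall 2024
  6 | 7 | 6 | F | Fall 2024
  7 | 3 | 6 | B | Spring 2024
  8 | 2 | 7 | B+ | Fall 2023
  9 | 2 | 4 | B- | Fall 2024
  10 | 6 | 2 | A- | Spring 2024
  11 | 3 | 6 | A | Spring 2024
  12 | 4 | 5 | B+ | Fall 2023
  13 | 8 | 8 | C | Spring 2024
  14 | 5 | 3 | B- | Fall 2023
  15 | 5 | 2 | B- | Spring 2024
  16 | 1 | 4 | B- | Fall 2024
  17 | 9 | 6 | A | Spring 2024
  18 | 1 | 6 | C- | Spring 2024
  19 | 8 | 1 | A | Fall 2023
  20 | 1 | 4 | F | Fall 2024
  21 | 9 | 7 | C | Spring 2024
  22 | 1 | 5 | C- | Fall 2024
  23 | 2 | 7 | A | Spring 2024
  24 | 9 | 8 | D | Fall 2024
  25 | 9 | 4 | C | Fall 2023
SELECT MAX(year) FROM students

Execution result:
3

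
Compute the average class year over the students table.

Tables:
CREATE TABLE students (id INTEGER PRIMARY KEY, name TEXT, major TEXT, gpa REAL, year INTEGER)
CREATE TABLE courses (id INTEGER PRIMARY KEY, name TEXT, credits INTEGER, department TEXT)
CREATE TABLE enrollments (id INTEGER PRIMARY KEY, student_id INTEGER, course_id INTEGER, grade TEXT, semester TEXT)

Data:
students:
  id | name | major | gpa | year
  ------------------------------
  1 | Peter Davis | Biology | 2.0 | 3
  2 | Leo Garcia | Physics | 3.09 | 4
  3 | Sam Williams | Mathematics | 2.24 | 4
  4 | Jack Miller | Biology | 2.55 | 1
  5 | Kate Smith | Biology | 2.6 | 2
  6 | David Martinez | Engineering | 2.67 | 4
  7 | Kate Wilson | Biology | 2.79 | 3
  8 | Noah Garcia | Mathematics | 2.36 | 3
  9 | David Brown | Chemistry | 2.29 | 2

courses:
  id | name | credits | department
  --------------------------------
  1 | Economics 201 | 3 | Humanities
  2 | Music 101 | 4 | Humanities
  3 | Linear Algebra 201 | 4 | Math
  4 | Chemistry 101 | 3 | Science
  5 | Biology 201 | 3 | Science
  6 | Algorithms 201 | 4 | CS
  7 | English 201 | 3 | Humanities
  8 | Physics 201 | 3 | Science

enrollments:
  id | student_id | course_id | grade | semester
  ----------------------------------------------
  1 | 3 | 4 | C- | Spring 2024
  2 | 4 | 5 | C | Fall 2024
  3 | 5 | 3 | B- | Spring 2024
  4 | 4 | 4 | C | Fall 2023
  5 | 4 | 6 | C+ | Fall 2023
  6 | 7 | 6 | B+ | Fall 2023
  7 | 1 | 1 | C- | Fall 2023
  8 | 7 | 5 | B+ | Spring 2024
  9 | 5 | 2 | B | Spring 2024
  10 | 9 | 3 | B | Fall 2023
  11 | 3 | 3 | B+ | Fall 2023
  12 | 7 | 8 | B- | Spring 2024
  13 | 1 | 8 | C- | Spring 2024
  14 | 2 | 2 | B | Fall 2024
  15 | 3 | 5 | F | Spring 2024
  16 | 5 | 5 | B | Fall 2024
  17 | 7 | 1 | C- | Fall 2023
SELECT AVG(year) FROM students

Execution result:
2.89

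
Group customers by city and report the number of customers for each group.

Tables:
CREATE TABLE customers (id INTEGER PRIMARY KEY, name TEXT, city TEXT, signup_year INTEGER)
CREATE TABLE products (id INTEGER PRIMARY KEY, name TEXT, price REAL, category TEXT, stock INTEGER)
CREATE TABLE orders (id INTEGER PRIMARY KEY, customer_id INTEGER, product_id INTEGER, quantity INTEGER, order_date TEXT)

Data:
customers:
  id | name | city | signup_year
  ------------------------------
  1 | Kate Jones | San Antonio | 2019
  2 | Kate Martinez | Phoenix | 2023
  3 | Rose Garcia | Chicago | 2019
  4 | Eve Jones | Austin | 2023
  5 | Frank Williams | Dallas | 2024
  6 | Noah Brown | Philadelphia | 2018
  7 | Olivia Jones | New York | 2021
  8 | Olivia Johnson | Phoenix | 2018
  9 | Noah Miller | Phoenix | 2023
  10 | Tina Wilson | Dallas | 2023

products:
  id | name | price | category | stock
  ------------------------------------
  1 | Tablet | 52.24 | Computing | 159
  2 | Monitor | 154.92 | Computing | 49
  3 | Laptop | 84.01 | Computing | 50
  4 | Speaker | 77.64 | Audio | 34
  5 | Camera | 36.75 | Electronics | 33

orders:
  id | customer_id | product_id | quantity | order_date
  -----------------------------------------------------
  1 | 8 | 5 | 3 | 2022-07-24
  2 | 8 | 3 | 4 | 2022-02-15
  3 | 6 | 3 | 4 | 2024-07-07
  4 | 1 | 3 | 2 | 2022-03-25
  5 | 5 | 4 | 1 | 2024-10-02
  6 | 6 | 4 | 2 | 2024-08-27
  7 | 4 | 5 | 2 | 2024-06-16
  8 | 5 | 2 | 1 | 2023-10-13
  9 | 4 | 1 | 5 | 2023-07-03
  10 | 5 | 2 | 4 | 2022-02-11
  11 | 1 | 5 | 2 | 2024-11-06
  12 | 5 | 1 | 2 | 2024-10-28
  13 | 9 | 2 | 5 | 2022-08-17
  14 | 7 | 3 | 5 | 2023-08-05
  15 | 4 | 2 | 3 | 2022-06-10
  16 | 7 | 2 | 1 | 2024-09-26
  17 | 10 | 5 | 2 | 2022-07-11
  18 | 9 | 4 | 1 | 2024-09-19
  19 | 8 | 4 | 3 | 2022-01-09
SELECT city, COUNT(*) AS n FROM customers GROUP BY city

Execution result:
city | n
Austin | 1
Chicago | 1
Dallas | 2
New York | 1
Philadelphia | 1
Phoenix | 3
San Antonio | 1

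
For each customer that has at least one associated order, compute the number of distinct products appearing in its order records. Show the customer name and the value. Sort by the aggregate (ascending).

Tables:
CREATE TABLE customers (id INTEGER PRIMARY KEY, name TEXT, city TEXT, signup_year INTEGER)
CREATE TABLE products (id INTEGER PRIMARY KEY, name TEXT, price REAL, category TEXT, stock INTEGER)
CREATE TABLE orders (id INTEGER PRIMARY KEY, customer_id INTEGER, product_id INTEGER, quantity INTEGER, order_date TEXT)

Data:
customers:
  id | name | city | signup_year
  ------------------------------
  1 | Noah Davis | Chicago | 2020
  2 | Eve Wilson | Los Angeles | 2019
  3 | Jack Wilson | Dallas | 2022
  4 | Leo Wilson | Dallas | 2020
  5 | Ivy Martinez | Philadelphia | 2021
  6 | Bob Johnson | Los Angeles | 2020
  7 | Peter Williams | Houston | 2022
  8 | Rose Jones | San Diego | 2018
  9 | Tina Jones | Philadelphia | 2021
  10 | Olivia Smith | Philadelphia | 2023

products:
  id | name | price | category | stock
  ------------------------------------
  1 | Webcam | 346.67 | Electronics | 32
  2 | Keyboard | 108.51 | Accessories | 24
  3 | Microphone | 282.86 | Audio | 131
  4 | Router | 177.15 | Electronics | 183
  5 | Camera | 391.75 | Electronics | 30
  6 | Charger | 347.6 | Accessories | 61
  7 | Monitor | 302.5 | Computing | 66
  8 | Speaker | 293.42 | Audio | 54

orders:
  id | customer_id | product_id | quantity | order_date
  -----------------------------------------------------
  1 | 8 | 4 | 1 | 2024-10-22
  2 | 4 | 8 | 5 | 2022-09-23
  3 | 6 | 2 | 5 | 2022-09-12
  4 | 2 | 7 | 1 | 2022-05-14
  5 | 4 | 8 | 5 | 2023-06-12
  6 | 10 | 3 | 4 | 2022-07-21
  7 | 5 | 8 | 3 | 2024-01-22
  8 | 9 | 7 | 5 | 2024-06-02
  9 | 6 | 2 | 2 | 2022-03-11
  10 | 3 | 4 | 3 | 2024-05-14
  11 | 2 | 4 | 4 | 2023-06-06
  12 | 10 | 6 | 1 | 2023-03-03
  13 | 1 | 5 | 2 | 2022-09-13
SELECT p.name, COUNT(DISTINCT c.product_id) AS distinct_product_count FROM orders c JOIN customers p ON c.customer_id = p.id GROUP BY p.id, p.name ORDER BY distinct_product_count ASC

Execution result:
name | distinct_product_count
Noah Davis | 1
Jack Wilson | 1
Leo Wilson | 1
Ivy Martinez | 1
Bob Johnson | 1
Rose Jones | 1
Tina Jones | 1
Eve Wilson | 2
Olivia Smith | 2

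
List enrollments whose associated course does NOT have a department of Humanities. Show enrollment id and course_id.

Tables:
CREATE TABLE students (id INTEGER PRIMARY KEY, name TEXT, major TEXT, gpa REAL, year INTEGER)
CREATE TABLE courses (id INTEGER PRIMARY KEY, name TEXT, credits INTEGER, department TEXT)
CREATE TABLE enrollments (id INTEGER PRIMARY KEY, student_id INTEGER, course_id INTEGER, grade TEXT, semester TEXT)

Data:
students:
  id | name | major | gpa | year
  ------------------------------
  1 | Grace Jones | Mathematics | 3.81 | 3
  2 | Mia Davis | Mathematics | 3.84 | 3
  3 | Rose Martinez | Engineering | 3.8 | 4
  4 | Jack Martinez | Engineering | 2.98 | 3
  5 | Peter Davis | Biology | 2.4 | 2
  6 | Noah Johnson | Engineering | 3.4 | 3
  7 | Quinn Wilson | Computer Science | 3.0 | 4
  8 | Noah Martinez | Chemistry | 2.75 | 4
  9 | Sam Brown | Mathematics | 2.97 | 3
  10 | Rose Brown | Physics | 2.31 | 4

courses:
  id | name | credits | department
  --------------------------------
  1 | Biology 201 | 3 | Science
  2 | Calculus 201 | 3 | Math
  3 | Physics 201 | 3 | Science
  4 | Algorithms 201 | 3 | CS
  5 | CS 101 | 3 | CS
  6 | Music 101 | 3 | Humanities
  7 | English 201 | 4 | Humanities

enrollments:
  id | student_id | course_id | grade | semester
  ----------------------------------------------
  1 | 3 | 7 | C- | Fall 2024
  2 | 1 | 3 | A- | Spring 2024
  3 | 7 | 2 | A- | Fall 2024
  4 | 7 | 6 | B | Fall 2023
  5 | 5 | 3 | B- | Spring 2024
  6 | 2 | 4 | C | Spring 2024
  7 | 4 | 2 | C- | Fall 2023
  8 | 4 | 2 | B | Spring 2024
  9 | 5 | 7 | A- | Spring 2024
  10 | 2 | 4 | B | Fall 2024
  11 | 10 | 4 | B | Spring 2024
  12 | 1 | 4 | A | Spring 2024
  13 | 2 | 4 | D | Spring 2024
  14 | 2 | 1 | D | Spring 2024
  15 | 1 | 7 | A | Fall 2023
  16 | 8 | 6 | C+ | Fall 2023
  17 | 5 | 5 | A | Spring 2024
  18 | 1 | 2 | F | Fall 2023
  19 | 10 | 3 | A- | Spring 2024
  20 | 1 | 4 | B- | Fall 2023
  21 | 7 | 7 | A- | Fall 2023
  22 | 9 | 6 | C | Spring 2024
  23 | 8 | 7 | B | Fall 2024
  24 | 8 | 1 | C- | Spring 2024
SELECT id, course_id FROM enrollments WHERE course_id NOT IN (SELECT id FROM courses WHERE department = 'Humanities')

Execution result:
id | course_id
2 | 3
3 | 2
5 | 3
6 | 4
7 | 2
8 | 2
10 | 4
11 | 4
12 | 4
13 | 4
14 | 1
17 | 5
18 | 2
19 | 3
20 | 4
24 | 1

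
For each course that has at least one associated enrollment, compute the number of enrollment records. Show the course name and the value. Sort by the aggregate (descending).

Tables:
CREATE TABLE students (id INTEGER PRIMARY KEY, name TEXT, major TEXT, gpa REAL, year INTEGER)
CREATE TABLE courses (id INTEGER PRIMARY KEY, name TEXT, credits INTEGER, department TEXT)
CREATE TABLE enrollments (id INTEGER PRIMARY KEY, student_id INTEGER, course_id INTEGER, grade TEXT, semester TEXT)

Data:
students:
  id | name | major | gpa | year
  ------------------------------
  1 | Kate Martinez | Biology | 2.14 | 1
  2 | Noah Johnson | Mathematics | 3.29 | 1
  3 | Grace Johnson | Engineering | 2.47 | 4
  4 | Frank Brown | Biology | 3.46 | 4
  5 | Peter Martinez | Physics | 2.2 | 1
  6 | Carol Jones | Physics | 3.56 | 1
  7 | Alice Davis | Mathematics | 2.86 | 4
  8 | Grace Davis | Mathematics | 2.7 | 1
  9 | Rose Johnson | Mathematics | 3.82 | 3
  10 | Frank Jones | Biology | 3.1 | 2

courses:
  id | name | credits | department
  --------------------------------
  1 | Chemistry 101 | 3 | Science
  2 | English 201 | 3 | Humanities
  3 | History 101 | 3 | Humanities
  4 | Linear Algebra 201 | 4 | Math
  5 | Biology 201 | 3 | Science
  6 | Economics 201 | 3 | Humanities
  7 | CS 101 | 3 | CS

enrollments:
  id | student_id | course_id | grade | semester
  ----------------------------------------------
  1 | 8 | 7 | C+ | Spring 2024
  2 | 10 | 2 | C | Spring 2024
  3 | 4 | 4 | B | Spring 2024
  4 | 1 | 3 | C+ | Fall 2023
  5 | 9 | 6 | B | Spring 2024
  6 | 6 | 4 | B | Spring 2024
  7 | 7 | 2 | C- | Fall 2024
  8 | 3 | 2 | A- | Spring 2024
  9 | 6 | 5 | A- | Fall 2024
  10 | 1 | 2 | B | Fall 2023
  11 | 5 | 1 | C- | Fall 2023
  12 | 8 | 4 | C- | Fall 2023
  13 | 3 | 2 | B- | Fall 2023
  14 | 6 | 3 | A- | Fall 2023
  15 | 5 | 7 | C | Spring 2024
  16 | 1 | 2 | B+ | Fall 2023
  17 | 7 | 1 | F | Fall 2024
SELECT p.name, COUNT(*) AS n FROM enrollments c JOIN courses p ON c.course_id = p.id GROUP BY p.id, p.name ORDER BY n DESC

Execution result:
name | n
English 201 | 6
Linear Algebra 201 | 3
Chemistry 101 | 2
History 101 | 2
CS 101 | 2
Biology 201 | 1
Economics 201 | 1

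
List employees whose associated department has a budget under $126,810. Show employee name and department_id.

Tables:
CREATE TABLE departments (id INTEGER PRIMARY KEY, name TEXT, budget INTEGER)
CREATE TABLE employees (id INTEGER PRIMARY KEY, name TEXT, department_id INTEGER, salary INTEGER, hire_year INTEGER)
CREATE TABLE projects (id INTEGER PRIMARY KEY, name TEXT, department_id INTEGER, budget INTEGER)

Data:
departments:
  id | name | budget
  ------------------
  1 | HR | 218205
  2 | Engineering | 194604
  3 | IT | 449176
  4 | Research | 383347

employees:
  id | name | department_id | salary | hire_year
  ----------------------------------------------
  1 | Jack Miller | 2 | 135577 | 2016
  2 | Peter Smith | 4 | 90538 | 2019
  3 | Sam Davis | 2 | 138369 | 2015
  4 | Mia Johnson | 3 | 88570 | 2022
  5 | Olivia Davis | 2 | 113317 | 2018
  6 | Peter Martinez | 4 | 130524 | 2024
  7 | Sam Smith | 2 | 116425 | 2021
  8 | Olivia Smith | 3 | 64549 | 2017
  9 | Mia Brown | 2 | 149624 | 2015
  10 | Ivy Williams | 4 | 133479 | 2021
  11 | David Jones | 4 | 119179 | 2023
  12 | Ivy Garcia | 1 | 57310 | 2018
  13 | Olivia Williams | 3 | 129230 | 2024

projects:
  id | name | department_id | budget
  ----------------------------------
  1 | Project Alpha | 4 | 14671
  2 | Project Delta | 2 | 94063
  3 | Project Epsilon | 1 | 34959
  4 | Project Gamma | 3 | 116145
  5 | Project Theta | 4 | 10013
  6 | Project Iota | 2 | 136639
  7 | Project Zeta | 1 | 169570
SELECT name, department_id FROM employees WHERE department_id IN (SELECT id FROM departments WHERE budget < 126810)

Execution result:
(no rows)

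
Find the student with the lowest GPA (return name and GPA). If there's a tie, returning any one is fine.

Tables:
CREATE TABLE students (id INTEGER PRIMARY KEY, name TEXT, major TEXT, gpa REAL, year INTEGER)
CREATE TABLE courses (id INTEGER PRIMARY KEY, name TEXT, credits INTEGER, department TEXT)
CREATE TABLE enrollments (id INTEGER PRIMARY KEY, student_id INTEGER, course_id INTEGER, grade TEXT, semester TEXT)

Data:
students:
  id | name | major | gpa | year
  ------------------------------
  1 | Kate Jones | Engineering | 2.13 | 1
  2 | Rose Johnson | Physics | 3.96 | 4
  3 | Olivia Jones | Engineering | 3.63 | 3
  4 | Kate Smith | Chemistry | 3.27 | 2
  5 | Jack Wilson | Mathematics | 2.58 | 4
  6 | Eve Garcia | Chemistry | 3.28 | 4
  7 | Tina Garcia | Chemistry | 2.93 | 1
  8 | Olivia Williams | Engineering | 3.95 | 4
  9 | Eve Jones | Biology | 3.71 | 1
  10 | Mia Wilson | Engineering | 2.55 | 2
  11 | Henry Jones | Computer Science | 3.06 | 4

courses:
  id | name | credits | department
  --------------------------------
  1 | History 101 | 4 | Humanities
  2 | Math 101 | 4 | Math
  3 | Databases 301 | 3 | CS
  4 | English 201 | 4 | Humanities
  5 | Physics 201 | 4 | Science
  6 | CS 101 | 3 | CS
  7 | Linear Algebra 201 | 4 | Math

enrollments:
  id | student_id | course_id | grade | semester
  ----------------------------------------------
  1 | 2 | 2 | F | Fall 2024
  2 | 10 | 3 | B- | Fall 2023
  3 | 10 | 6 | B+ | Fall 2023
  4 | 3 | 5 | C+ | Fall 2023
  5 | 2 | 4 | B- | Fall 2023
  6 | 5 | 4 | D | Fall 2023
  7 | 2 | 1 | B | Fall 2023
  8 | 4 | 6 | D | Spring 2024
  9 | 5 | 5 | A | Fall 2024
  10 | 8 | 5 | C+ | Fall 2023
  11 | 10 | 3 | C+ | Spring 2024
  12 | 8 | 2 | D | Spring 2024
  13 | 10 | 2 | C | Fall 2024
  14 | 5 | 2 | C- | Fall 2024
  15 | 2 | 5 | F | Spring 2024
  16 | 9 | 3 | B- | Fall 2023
SELECT name, gpa FROM students ORDER BY gpa ASC LIMIT 1

Execution result:
name | gpa
Kate Jones | 2.13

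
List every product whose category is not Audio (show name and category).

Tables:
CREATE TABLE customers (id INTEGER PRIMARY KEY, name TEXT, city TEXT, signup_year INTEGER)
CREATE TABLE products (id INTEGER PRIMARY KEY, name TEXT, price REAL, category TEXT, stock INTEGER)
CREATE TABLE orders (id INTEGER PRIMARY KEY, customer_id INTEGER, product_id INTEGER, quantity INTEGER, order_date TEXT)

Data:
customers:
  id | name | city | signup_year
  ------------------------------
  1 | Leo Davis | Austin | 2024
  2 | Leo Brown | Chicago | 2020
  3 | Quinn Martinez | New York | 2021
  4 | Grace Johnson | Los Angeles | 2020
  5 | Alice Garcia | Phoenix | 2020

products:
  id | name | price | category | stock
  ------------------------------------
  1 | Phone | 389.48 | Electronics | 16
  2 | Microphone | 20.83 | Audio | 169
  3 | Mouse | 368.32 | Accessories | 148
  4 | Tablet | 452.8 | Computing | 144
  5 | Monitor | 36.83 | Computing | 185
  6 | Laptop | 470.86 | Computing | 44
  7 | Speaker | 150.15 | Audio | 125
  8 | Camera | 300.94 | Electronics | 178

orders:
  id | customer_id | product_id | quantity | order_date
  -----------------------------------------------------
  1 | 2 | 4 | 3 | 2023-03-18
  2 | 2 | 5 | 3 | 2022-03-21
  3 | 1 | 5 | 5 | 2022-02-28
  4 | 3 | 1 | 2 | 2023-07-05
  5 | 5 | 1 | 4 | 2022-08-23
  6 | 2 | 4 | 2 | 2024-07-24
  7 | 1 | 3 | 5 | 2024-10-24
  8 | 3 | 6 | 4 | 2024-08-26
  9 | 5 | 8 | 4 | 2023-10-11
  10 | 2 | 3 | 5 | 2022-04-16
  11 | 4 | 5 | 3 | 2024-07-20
SELECT name, category FROM products WHERE category <> 'Audio'

Execution result:
name | category
Phone | Electronics
Mouse | Accessories
Tablet | Computing
Monitor | Computing
Laptop | Computing
Camera | Electronics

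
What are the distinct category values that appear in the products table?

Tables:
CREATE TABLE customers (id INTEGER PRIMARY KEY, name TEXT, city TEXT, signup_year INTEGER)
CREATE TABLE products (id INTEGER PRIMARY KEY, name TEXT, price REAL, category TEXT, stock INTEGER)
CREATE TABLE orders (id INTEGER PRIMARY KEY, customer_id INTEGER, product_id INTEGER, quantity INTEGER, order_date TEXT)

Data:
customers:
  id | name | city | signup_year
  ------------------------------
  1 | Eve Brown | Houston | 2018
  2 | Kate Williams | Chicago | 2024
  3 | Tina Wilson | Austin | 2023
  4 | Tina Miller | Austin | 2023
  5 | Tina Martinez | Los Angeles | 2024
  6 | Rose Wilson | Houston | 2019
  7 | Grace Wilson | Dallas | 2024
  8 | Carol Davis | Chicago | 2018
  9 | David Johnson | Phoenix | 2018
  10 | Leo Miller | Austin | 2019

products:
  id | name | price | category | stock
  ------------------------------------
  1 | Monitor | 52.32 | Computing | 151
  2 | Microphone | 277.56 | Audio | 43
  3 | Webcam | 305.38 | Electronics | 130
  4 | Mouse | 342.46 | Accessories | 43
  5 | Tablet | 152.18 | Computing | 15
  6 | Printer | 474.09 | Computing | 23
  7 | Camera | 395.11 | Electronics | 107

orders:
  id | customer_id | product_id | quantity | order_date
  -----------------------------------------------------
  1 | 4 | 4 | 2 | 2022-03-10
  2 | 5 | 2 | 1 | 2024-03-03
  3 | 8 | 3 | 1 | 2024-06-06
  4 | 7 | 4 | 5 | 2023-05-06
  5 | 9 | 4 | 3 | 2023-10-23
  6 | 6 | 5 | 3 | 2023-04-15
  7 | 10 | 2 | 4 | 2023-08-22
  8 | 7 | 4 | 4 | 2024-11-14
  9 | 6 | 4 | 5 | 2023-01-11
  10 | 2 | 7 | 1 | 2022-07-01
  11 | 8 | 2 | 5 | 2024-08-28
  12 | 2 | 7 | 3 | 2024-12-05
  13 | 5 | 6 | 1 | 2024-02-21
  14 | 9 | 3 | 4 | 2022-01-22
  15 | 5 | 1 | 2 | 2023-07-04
SELECT DISTINCT category FROM products

Execution result:
category
Computing
Audio
Electronics
Accessories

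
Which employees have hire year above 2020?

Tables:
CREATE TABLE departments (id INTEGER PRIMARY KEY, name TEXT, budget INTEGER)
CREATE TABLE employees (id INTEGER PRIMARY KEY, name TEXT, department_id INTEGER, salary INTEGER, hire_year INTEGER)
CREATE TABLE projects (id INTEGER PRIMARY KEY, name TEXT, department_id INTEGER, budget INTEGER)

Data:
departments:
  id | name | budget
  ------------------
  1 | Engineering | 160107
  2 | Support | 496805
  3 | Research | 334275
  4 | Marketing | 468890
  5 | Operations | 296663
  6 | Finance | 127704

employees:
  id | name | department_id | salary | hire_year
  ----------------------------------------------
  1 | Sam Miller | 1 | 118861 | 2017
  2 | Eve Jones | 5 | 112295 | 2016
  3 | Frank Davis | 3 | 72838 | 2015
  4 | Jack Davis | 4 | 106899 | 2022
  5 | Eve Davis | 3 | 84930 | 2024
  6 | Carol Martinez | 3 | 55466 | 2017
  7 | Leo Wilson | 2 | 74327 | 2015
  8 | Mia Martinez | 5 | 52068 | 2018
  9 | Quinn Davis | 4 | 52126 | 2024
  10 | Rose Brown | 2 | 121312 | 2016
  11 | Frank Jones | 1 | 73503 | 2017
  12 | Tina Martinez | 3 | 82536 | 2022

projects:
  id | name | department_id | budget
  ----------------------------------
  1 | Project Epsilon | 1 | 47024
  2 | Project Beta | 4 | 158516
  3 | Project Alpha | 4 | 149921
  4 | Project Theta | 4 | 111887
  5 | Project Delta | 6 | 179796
SELECT name, hire_year FROM employees WHERE hire_year > 2020

Execution result:
name | hire_year
Jack Davis | 2022
Eve Davis | 2024
Quinn Davis | 2024
Tina Martinez | 2022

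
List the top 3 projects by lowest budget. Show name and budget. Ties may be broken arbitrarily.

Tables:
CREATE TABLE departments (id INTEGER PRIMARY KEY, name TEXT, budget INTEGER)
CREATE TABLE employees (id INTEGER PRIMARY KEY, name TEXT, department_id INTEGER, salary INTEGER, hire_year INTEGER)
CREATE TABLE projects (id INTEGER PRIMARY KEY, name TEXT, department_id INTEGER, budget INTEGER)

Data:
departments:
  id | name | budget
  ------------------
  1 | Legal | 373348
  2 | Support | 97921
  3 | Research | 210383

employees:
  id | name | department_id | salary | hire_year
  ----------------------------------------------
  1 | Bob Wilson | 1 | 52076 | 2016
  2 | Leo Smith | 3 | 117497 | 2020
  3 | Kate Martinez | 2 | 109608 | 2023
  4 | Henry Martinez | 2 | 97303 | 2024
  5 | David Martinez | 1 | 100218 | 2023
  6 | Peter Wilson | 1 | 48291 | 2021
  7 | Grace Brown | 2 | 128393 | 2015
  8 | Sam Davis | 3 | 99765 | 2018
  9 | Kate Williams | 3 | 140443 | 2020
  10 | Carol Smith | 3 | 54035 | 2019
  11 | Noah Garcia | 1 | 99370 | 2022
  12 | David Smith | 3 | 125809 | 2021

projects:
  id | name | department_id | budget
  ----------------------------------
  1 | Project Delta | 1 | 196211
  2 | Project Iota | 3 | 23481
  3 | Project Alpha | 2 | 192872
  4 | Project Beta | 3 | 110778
SELECT name, budget FROM projects ORDER BY budget ASC LIMIT 3

Execution result:
name | budget
Project Iota | 23481
Project Beta | 110778
Project Alpha | 192872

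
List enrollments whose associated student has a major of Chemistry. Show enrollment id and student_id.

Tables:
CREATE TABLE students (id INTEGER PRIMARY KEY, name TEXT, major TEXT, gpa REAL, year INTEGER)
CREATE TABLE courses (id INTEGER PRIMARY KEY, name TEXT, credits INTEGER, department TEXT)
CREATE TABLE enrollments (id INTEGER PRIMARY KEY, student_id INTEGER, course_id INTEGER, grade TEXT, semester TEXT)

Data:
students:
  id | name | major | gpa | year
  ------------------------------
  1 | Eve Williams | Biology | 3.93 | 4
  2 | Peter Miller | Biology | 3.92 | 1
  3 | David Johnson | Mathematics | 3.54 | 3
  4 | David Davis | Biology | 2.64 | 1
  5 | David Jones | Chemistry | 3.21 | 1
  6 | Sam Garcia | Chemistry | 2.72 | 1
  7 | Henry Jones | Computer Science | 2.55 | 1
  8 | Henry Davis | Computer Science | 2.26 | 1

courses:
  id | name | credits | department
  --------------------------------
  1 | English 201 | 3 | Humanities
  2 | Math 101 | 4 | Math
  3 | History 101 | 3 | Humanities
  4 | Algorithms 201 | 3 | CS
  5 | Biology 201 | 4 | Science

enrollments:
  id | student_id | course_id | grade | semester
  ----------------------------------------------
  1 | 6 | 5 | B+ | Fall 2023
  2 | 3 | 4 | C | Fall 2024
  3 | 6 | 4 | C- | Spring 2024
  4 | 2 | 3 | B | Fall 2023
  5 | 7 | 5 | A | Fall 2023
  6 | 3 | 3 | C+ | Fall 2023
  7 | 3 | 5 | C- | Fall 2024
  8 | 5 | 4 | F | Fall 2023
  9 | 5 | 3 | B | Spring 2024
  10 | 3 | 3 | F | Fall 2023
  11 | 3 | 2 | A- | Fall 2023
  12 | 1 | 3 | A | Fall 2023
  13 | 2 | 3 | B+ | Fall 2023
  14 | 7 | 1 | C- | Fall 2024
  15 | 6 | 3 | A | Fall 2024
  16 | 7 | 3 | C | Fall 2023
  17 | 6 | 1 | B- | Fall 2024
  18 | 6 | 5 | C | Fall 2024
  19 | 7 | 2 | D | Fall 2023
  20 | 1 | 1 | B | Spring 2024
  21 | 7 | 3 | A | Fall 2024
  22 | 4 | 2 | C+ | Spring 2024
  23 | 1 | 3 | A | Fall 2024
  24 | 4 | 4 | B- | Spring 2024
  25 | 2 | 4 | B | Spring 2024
SELECT id, student_id FROM enrollments WHERE student_id IN (SELECT id FROM students WHERE major = 'Chemistry')

Execution result:
id | student_id
1 | 6
3 | 6
8 | 5
9 | 5
15 | 6
17 | 6
18 | 6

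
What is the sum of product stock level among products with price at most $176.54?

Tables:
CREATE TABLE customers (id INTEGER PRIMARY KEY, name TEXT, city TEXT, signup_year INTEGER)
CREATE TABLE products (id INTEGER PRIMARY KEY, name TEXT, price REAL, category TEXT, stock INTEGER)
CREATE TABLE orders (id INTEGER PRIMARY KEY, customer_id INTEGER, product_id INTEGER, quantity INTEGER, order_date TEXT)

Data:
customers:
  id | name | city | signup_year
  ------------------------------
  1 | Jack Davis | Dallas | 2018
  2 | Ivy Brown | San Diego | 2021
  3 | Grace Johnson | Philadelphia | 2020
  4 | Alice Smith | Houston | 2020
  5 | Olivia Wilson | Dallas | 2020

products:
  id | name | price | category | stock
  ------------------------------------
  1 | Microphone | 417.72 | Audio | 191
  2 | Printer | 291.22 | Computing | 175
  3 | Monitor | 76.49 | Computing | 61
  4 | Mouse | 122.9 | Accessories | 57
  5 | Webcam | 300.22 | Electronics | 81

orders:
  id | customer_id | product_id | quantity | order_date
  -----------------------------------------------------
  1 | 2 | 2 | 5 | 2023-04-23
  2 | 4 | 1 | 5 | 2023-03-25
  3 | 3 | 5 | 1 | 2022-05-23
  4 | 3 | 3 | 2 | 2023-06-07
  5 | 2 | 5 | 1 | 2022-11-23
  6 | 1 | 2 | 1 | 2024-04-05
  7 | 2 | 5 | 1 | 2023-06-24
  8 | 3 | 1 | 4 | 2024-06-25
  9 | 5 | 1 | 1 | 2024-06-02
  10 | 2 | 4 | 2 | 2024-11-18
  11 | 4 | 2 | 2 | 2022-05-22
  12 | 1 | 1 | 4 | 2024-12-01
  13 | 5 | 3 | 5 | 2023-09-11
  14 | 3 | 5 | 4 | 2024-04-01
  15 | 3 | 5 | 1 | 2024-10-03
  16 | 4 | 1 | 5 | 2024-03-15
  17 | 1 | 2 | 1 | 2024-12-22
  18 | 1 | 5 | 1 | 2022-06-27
SELECT SUM(stock) FROM products WHERE price <= 176.54

Execution result:
118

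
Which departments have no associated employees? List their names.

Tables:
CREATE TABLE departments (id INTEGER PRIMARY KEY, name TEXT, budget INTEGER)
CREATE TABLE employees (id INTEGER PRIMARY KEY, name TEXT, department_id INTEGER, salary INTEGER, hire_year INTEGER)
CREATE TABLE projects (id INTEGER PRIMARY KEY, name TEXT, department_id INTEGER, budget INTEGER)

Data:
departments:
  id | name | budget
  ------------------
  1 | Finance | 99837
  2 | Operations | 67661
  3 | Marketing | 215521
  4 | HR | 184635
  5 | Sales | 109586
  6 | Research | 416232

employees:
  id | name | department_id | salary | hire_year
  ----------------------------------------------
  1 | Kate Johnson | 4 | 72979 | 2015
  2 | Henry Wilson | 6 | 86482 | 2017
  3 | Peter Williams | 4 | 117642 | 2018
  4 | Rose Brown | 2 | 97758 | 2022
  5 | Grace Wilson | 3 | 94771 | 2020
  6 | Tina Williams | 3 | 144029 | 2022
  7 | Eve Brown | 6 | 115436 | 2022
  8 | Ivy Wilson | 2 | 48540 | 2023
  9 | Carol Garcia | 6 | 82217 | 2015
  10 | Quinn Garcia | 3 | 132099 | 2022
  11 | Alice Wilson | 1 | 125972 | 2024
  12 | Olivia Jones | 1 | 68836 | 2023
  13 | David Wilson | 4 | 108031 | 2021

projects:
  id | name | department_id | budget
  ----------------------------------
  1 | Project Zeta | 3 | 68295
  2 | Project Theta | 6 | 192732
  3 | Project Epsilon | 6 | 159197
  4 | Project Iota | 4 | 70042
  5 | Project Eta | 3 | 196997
SELECT p.name FROM departments p LEFT JOIN employees c ON c.department_id = p.id WHERE c.id IS NULL

Execution result:
Sales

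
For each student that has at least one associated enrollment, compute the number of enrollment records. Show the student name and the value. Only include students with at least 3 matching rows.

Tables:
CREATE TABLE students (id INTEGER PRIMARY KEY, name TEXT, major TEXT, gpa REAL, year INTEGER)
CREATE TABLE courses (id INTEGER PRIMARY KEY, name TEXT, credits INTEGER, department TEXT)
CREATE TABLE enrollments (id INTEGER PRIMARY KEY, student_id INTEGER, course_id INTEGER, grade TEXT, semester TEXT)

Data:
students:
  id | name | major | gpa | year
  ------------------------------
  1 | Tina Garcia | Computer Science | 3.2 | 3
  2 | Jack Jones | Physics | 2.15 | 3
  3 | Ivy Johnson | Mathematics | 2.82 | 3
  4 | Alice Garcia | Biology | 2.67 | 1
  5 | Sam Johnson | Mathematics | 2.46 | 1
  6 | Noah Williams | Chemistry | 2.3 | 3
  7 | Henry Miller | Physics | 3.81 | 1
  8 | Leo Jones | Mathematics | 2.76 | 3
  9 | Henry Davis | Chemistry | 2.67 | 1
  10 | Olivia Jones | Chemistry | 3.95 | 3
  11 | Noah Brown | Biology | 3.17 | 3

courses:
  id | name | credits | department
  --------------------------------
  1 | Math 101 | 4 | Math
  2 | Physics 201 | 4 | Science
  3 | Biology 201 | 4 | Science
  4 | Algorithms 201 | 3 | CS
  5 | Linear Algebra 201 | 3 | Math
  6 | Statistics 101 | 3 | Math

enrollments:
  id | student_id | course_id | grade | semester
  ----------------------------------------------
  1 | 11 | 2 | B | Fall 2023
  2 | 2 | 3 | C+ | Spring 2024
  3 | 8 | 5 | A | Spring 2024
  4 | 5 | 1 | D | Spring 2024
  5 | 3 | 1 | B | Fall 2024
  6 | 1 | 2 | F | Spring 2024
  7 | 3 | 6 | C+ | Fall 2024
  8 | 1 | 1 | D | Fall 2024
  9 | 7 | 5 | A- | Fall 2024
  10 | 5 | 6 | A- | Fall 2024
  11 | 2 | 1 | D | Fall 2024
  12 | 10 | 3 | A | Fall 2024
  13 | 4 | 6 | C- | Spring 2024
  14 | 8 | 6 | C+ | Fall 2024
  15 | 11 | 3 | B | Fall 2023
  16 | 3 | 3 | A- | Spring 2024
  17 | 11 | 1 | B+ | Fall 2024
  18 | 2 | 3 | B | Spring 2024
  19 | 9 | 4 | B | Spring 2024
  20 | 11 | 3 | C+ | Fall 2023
SELECT p.name, COUNT(*) AS n FROM enrollments c JOIN students p ON c.student_id = p.id GROUP BY p.id, p.name HAVING COUNT(*) >= 3

Execution result:
name | n
Jack Jones | 3
Ivy Johnson | 3
Noah Brown | 4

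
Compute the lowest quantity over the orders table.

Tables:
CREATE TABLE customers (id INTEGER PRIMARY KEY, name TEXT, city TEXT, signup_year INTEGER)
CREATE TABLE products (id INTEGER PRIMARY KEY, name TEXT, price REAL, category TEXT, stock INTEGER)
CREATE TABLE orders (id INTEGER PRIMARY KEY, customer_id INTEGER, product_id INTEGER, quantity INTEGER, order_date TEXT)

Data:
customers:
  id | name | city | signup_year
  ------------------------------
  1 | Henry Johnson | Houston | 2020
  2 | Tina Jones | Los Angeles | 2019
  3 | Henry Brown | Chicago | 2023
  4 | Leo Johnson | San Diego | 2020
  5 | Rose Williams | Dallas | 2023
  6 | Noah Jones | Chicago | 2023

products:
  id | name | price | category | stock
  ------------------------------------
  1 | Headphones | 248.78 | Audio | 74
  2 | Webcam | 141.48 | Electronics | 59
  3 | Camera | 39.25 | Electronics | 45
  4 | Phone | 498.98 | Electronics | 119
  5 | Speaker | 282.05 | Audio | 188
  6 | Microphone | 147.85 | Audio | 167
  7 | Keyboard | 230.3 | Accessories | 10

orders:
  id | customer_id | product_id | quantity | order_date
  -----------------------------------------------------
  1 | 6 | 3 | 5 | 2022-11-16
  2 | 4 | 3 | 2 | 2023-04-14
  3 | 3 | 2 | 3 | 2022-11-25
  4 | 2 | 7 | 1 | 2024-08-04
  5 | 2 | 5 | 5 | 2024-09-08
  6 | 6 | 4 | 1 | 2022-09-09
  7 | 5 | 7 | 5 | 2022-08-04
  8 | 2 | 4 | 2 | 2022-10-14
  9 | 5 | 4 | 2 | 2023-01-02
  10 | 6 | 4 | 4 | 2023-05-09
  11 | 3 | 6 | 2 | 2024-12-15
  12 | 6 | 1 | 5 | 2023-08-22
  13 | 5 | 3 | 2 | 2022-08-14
SELECT MIN(quantity) FROM orders

Execution result:
1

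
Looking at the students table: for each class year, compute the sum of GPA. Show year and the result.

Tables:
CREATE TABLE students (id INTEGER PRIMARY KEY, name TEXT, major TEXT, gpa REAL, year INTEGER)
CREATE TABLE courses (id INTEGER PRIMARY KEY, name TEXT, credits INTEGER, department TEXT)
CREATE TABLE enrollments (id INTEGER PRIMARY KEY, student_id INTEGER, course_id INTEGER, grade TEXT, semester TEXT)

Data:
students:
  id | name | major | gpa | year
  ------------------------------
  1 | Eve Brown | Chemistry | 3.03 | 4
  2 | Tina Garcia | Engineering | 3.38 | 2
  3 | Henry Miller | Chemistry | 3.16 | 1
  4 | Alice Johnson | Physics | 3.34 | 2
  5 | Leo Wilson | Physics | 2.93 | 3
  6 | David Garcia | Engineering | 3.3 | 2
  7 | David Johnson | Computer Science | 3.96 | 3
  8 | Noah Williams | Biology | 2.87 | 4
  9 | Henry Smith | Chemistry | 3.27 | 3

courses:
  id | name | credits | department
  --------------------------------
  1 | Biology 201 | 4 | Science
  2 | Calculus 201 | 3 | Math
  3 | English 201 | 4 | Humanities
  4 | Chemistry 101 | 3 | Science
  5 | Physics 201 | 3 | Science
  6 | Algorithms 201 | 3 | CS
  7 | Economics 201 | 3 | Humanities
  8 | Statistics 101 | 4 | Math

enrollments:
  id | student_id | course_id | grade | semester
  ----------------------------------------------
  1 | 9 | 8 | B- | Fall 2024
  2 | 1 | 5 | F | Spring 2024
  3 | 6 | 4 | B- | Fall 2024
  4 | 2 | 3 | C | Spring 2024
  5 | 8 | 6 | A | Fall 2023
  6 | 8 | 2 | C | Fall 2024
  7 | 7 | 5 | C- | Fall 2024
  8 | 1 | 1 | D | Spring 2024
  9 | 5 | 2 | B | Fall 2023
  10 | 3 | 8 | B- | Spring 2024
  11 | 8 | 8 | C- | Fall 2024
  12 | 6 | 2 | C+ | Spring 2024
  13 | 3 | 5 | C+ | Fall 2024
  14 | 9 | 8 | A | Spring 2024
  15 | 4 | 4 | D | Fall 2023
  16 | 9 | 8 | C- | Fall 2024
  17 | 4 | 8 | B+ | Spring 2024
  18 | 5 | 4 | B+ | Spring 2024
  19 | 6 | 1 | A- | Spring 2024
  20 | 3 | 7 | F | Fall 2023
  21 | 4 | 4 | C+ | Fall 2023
SELECT year, SUM(gpa) AS sum_gpa FROM students GROUP BY year

Execution result:
year | sum_gpa
1 | 3.16
2 | 10.02
3 | 10.16
4 | 5.90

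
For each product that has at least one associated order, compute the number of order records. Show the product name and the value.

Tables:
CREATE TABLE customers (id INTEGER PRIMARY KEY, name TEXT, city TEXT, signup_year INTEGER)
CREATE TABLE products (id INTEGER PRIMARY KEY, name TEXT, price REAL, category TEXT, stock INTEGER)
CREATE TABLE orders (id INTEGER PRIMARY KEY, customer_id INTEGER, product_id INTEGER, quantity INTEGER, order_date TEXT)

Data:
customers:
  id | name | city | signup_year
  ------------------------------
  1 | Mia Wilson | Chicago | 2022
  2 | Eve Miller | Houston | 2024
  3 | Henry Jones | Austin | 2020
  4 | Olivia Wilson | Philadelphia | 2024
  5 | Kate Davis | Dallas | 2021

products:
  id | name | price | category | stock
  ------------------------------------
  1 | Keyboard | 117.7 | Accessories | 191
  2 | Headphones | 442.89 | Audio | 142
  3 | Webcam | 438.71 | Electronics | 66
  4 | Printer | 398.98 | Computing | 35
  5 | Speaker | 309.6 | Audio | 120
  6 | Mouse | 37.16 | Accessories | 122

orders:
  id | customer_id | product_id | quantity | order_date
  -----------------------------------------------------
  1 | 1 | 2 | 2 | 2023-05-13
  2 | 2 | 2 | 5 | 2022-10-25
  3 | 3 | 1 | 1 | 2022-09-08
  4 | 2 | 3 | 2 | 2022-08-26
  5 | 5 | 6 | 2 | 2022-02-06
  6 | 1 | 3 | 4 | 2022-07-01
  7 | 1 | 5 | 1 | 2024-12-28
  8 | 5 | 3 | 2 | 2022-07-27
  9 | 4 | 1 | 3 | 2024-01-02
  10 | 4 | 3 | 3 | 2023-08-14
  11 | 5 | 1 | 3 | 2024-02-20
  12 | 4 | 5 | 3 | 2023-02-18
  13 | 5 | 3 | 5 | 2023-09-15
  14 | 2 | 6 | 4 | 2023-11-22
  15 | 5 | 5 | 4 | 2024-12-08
SELECT p.name, COUNT(*) AS n FROM orders c JOIN products p ON c.product_id = p.id GROUP BY p.id, p.name

Execution result:
name | n
Keyboard | 3
Headphones | 2
Webcam | 5
Speaker | 3
Mouse | 2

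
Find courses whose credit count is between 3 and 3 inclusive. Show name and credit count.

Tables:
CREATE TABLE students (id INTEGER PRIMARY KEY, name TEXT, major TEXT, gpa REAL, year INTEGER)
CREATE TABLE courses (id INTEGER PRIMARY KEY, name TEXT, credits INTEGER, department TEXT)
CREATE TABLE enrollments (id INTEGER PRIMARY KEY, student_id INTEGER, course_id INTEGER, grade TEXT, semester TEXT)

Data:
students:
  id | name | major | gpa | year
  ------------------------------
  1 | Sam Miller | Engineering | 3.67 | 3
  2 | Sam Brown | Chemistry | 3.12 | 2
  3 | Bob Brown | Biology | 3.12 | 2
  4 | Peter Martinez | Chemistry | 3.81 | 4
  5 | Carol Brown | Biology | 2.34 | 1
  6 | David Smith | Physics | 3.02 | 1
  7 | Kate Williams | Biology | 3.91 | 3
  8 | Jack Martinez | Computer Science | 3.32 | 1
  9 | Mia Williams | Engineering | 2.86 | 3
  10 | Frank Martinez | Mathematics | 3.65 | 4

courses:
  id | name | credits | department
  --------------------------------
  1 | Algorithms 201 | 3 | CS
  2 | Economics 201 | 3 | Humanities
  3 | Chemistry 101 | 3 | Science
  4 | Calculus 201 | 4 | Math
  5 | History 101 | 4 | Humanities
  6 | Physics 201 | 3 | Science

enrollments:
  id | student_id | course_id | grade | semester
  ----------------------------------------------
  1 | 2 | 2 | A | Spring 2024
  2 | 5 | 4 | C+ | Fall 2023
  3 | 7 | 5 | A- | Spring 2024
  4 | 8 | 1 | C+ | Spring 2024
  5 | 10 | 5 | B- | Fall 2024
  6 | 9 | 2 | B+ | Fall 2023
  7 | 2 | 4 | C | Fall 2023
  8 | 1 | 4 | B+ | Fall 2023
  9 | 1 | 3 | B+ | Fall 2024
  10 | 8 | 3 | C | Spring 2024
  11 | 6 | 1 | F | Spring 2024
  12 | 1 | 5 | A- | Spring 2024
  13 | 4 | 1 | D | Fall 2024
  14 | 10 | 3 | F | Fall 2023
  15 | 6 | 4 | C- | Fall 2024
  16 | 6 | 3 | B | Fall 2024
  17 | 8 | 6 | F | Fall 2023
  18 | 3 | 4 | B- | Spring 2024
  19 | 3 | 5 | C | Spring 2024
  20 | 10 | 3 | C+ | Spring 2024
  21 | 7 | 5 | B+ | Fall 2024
SELECT name, credits FROM courses WHERE credits BETWEEN 3 AND 3

Execution result:
name | credits
Algorithms 201 | 3
Economics 201 | 3
Chemistry 101 | 3
Physics 201 | 3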